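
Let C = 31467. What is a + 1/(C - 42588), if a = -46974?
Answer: -522397855/11121 ≈ -46974.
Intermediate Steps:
a + 1/(C - 42588) = -46974 + 1/(31467 - 42588) = -46974 + 1/(-11121) = -46974 - 1/11121 = -522397855/11121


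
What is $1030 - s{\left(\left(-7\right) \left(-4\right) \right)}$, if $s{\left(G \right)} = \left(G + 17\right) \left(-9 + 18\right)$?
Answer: $625$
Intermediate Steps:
$s{\left(G \right)} = 153 + 9 G$ ($s{\left(G \right)} = \left(17 + G\right) 9 = 153 + 9 G$)
$1030 - s{\left(\left(-7\right) \left(-4\right) \right)} = 1030 - \left(153 + 9 \left(\left(-7\right) \left(-4\right)\right)\right) = 1030 - \left(153 + 9 \cdot 28\right) = 1030 - \left(153 + 252\right) = 1030 - 405 = 625$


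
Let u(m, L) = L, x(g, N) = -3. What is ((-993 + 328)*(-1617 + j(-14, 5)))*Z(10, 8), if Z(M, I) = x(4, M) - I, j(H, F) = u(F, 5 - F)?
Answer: -11828355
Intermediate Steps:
j(H, F) = 5 - F
Z(M, I) = -3 - I
((-993 + 328)*(-1617 + j(-14, 5)))*Z(10, 8) = ((-993 + 328)*(-1617 + (5 - 1*5)))*(-3 - 1*8) = (-665*(-1617 + (5 - 5)))*(-3 - 8) = -665*(-1617 + 0)*(-11) = -665*(-1617)*(-11) = 1075305*(-11) = -11828355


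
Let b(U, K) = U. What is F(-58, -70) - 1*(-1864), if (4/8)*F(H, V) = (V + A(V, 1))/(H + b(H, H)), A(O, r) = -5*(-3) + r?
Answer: 54083/29 ≈ 1864.9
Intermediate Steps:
A(O, r) = 15 + r
F(H, V) = (16 + V)/H (F(H, V) = 2*((V + (15 + 1))/(H + H)) = 2*((V + 16)/((2*H))) = 2*((16 + V)*(1/(2*H))) = 2*((16 + V)/(2*H)) = (16 + V)/H)
F(-58, -70) - 1*(-1864) = (16 - 70)/(-58) - 1*(-1864) = -1/58*(-54) + 1864 = 27/29 + 1864 = 54083/29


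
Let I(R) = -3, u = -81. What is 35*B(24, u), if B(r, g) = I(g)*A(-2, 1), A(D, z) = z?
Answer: -105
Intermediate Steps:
B(r, g) = -3 (B(r, g) = -3*1 = -3)
35*B(24, u) = 35*(-3) = -105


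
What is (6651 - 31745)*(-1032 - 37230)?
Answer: 960146628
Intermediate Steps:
(6651 - 31745)*(-1032 - 37230) = -25094*(-38262) = 960146628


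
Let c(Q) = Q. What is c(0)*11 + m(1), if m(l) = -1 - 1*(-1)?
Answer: 0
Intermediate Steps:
m(l) = 0 (m(l) = -1 + 1 = 0)
c(0)*11 + m(1) = 0*11 + 0 = 0 + 0 = 0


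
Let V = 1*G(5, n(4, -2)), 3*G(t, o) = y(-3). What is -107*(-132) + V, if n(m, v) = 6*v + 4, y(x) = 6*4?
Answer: 14132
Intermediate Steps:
y(x) = 24
n(m, v) = 4 + 6*v
G(t, o) = 8 (G(t, o) = (⅓)*24 = 8)
V = 8 (V = 1*8 = 8)
-107*(-132) + V = -107*(-132) + 8 = 14124 + 8 = 14132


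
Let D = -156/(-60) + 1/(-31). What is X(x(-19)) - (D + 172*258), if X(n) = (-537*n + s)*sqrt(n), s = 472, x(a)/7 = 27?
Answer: -6878678/155 - 303063*sqrt(21) ≈ -1.4332e+6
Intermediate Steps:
D = 398/155 (D = -156*(-1/60) + 1*(-1/31) = 13/5 - 1/31 = 398/155 ≈ 2.5677)
x(a) = 189 (x(a) = 7*27 = 189)
X(n) = sqrt(n)*(472 - 537*n) (X(n) = (-537*n + 472)*sqrt(n) = (472 - 537*n)*sqrt(n) = sqrt(n)*(472 - 537*n))
X(x(-19)) - (D + 172*258) = sqrt(189)*(472 - 537*189) - (398/155 + 172*258) = (3*sqrt(21))*(472 - 101493) - (398/155 + 44376) = (3*sqrt(21))*(-101021) - 1*6878678/155 = -303063*sqrt(21) - 6878678/155 = -6878678/155 - 303063*sqrt(21)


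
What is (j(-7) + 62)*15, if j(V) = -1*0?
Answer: 930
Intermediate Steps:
j(V) = 0
(j(-7) + 62)*15 = (0 + 62)*15 = 62*15 = 930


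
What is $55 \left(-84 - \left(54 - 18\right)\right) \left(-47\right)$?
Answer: $310200$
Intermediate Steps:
$55 \left(-84 - \left(54 - 18\right)\right) \left(-47\right) = 55 \left(-84 - 36\right) \left(-47\right) = 55 \left(-120\right) \left(-47\right) = \left(-6600\right) \left(-47\right) = 310200$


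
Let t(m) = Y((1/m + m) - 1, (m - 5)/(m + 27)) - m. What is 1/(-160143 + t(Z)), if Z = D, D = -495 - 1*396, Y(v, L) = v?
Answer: -891/142688305 ≈ -6.2444e-6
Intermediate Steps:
D = -891 (D = -495 - 396 = -891)
Z = -891
t(m) = -1 + 1/m (t(m) = ((1/m + m) - 1) - m = ((m + 1/m) - 1) - m = (-1 + m + 1/m) - m = -1 + 1/m)
1/(-160143 + t(Z)) = 1/(-160143 + (1 - 1*(-891))/(-891)) = 1/(-160143 - (1 + 891)/891) = 1/(-160143 - 1/891*892) = 1/(-160143 - 892/891) = 1/(-142688305/891) = -891/142688305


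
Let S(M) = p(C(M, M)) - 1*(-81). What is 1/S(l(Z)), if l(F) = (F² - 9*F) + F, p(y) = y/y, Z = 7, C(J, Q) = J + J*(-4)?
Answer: 1/82 ≈ 0.012195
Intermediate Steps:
C(J, Q) = -3*J (C(J, Q) = J - 4*J = -3*J)
p(y) = 1
l(F) = F² - 8*F
S(M) = 82 (S(M) = 1 - 1*(-81) = 1 + 81 = 82)
1/S(l(Z)) = 1/82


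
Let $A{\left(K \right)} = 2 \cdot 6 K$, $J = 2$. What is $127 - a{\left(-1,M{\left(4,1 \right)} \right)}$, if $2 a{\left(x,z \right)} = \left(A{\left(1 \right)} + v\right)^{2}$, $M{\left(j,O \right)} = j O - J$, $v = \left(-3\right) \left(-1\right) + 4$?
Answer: $- \frac{107}{2} \approx -53.5$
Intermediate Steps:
$v = 7$ ($v = 3 + 4 = 7$)
$M{\left(j,O \right)} = -2 + O j$ ($M{\left(j,O \right)} = j O - 2 = O j - 2 = -2 + O j$)
$A{\left(K \right)} = 12 K$
$a{\left(x,z \right)} = \frac{361}{2}$ ($a{\left(x,z \right)} = \frac{\left(12 \cdot 1 + 7\right)^{2}}{2} = \frac{\left(12 + 7\right)^{2}}{2} = \frac{19^{2}}{2} = \frac{1}{2} \cdot 361 = \frac{361}{2}$)
$127 - a{\left(-1,M{\left(4,1 \right)} \right)} = 127 - \frac{361}{2} = - \frac{107}{2}$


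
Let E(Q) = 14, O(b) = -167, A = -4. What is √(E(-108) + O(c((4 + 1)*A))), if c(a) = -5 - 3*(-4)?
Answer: 3*I*√17 ≈ 12.369*I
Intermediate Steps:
c(a) = 7 (c(a) = -5 + 12 = 7)
√(E(-108) + O(c((4 + 1)*A))) = √(14 - 167) = √(-153) = 3*I*√17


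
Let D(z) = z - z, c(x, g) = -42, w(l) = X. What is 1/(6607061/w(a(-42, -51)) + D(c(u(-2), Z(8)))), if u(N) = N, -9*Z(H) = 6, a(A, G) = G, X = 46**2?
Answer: 2116/6607061 ≈ 0.00032026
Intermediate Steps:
X = 2116
Z(H) = -2/3 (Z(H) = -1/9*6 = -2/3)
w(l) = 2116
D(z) = 0
1/(6607061/w(a(-42, -51)) + D(c(u(-2), Z(8)))) = 1/(6607061/2116 + 0) = 1/(6607061/2116) = 2116/6607061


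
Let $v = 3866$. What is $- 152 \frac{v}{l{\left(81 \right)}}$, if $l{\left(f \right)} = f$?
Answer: $- \frac{587632}{81} \approx -7254.7$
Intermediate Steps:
$- 152 \frac{v}{l{\left(81 \right)}} = - 152 \cdot \frac{3866}{81} = - 152 \cdot 3866 \cdot \frac{1}{81} = \left(-152\right) \frac{3866}{81} = - \frac{587632}{81}$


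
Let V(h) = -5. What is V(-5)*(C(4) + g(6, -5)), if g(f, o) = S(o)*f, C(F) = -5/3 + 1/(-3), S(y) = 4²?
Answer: -470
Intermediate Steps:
S(y) = 16
C(F) = -2 (C(F) = -5*⅓ + 1*(-⅓) = -5/3 - ⅓ = -2)
g(f, o) = 16*f
V(-5)*(C(4) + g(6, -5)) = -5*(-2 + 16*6) = -5*(-2 + 96) = -5*94 = -470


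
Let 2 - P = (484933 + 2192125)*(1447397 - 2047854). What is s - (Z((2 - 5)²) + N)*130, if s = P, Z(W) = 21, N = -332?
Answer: 1607458255938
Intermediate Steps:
P = 1607458215508 (P = 2 - (484933 + 2192125)*(1447397 - 2047854) = 2 - 2677058*(-600457) = 2 - 1*(-1607458215506) = 2 + 1607458215506 = 1607458215508)
s = 1607458215508
s - (Z((2 - 5)²) + N)*130 = 1607458215508 - (21 - 332)*130 = 1607458215508 - (-311)*130 = 1607458215508 - 1*(-40430) = 1607458215508 + 40430 = 1607458255938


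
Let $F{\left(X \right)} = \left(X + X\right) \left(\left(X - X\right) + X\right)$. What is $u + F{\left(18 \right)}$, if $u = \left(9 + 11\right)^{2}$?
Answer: $1048$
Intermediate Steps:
$F{\left(X \right)} = 2 X^{2}$ ($F{\left(X \right)} = 2 X \left(0 + X\right) = 2 X X = 2 X^{2}$)
$u = 400$ ($u = 20^{2} = 400$)
$u + F{\left(18 \right)} = 400 + 2 \cdot 18^{2} = 400 + 2 \cdot 324 = 400 + 648 = 1048$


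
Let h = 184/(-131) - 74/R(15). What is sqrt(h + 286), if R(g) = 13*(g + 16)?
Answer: 6*sqrt(22019010026)/52793 ≈ 16.865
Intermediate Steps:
R(g) = 208 + 13*g (R(g) = 13*(16 + g) = 208 + 13*g)
h = -83846/52793 (h = 184/(-131) - 74/(208 + 13*15) = 184*(-1/131) - 74/(208 + 195) = -184/131 - 74/403 = -83846/52793 ≈ -1.5882)
sqrt(h + 286) = sqrt(-83846/52793 + 286) = sqrt(15014952/52793) = 6*sqrt(22019010026)/52793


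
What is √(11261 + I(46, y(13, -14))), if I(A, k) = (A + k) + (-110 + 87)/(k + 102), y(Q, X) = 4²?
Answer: √157658738/118 ≈ 106.41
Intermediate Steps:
y(Q, X) = 16
I(A, k) = A + k - 23/(102 + k) (I(A, k) = (A + k) - 23/(102 + k) = A + k - 23/(102 + k))
√(11261 + I(46, y(13, -14))) = √(11261 + (-23 + 16² + 102*46 + 102*16 + 46*16)/(102 + 16)) = √(11261 + (-23 + 256 + 4692 + 1632 + 736)/118) = √(11261 + (1/118)*7293) = √(11261 + 7293/118) = √(1336091/118) = √157658738/118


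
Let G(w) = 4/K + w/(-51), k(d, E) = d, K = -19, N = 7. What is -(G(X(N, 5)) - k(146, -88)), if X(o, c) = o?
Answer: 141811/969 ≈ 146.35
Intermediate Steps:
G(w) = -4/19 - w/51 (G(w) = 4/(-19) + w/(-51) = 4*(-1/19) + w*(-1/51) = -4/19 - w/51)
-(G(X(N, 5)) - k(146, -88)) = -((-4/19 - 1/51*7) - 1*146) = -((-4/19 - 7/51) - 146) = -(-337/969 - 146) = -1*(-141811/969) = 141811/969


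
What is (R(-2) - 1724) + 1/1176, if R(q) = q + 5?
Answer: -2023895/1176 ≈ -1721.0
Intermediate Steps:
R(q) = 5 + q
(R(-2) - 1724) + 1/1176 = ((5 - 2) - 1724) + 1/1176 = (3 - 1724) + 1/1176 = -1721 + 1/1176 = -2023895/1176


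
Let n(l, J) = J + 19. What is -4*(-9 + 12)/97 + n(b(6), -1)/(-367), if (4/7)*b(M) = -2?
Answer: -6150/35599 ≈ -0.17276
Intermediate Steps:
b(M) = -7/2 (b(M) = (7/4)*(-2) = -7/2)
n(l, J) = 19 + J
-4*(-9 + 12)/97 + n(b(6), -1)/(-367) = -4*(-9 + 12)/97 + (19 - 1)/(-367) = -4*3*(1/97) + 18*(-1/367) = -12*1/97 - 18/367 = -12/97 - 18/367 = -6150/35599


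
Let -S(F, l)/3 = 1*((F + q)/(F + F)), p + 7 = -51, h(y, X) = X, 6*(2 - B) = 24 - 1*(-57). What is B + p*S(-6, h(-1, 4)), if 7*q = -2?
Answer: 1115/14 ≈ 79.643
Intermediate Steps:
q = -2/7 (q = (⅐)*(-2) = -2/7 ≈ -0.28571)
B = -23/2 (B = 2 - (24 - 1*(-57))/6 = 2 - (24 + 57)/6 = 2 - ⅙*81 = 2 - 27/2 = -23/2 ≈ -11.500)
p = -58 (p = -7 - 51 = -58)
S(F, l) = -3*(-2/7 + F)/(2*F) (S(F, l) = -3*(F - 2/7)/(F + F) = -3*(-2/7 + F)/((2*F)) = -3*(-2/7 + F)*(1/(2*F)) = -3*(-2/7 + F)/(2*F))
B + p*S(-6, h(-1, 4)) = -23/2 - 87*(2 - 7*(-6))/(7*(-6)) = -23/2 - 87*(-1)*(2 + 42)/(7*6) = -23/2 - 87*(-1)*44/(7*6) = -23/2 - 58*(-11/7) = -23/2 + 638/7 = 1115/14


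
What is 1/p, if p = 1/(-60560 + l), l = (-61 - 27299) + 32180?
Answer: -55740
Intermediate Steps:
l = 4820 (l = -27360 + 32180 = 4820)
p = -1/55740 (p = 1/(-60560 + 4820) = 1/(-55740) = -1/55740 ≈ -1.7940e-5)
1/p = 1/(-1/55740) = -55740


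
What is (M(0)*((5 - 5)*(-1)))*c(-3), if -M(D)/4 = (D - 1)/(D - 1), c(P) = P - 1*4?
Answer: 0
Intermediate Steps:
c(P) = -4 + P (c(P) = P - 4 = -4 + P)
M(D) = -4 (M(D) = -4*(D - 1)/(D - 1) = -4*(-1 + D)/(-1 + D) = -4*1 = -4)
(M(0)*((5 - 5)*(-1)))*c(-3) = (-4*(5 - 5)*(-1))*(-4 - 3) = -0*(-1)*(-7) = -4*0*(-7) = 0*(-7) = 0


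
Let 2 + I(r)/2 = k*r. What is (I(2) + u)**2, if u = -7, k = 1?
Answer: 49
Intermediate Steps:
I(r) = -4 + 2*r (I(r) = -4 + 2*(1*r) = -4 + 2*r)
(I(2) + u)**2 = ((-4 + 2*2) - 7)**2 = ((-4 + 4) - 7)**2 = (0 - 7)**2 = (-7)**2 = 49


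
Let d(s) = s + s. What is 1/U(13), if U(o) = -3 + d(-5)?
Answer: -1/13 ≈ -0.076923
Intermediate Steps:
d(s) = 2*s
U(o) = -13 (U(o) = -3 + 2*(-5) = -3 - 10 = -13)
1/U(13) = 1/(-13) = -1/13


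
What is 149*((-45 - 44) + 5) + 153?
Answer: -12363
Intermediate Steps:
149*((-45 - 44) + 5) + 153 = 149*(-89 + 5) + 153 = 149*(-84) + 153 = -12516 + 153 = -12363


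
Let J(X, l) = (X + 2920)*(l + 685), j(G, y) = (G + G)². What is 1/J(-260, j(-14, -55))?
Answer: 1/3907540 ≈ 2.5592e-7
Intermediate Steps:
j(G, y) = 4*G² (j(G, y) = (2*G)² = 4*G²)
J(X, l) = (685 + l)*(2920 + X) (J(X, l) = (2920 + X)*(685 + l) = (685 + l)*(2920 + X))
1/J(-260, j(-14, -55)) = 1/(2000200 + 685*(-260) + 2920*(4*(-14)²) - 1040*(-14)²) = 1/(2000200 - 178100 + 2920*(4*196) - 1040*196) = 1/(2000200 - 178100 + 2920*784 - 260*784) = 1/(2000200 - 178100 + 2289280 - 203840) = 1/3907540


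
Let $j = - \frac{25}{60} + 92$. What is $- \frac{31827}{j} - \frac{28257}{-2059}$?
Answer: $- \frac{755327073}{2262841} \approx -333.8$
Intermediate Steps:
$j = \frac{1099}{12}$ ($j = \left(-25\right) \frac{1}{60} + 92 = - \frac{5}{12} + 92 = \frac{1099}{12} \approx 91.583$)
$- \frac{31827}{j} - \frac{28257}{-2059} = - \frac{31827}{\frac{1099}{12}} - \frac{28257}{-2059} = \left(-31827\right) \frac{12}{1099} - - \frac{28257}{2059} = - \frac{381924}{1099} + \frac{28257}{2059} = - \frac{755327073}{2262841}$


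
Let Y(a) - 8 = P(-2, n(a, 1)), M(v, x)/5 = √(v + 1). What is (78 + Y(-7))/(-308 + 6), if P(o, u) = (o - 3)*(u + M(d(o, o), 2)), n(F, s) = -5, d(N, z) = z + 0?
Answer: -111/302 + 25*I/302 ≈ -0.36755 + 0.082781*I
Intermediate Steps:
d(N, z) = z
M(v, x) = 5*√(1 + v) (M(v, x) = 5*√(v + 1) = 5*√(1 + v))
P(o, u) = (-3 + o)*(u + 5*√(1 + o)) (P(o, u) = (o - 3)*(u + 5*√(1 + o)) = (-3 + o)*(u + 5*√(1 + o)))
Y(a) = 33 - 25*I (Y(a) = 8 + (-15*√(1 - 2) - 3*(-5) - 2*(-5) + 5*(-2)*√(1 - 2)) = 8 + (-15*I + 15 + 10 + 5*(-2)*√(-1)) = 8 + (-15*I + 15 + 10 + 5*(-2)*I) = 8 + (-15*I + 15 + 10 - 10*I) = 8 + (25 - 25*I) = 33 - 25*I)
(78 + Y(-7))/(-308 + 6) = (78 + (33 - 25*I))/(-308 + 6) = (111 - 25*I)/(-302) = (111 - 25*I)*(-1/302) = -111/302 + 25*I/302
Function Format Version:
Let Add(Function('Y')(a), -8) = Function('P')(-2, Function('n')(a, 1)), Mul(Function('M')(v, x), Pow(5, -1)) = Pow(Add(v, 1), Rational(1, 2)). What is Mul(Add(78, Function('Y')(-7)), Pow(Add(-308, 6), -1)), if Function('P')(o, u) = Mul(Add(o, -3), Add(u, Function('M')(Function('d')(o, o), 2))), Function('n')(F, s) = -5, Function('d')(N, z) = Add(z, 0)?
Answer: Add(Rational(-111, 302), Mul(Rational(25, 302), I)) ≈ Add(-0.36755, Mul(0.082781, I))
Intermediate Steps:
Function('d')(N, z) = z
Function('M')(v, x) = Mul(5, Pow(Add(1, v), Rational(1, 2))) (Function('M')(v, x) = Mul(5, Pow(Add(v, 1), Rational(1, 2))) = Mul(5, Pow(Add(1, v), Rational(1, 2))))
Function('P')(o, u) = Mul(Add(-3, o), Add(u, Mul(5, Pow(Add(1, o), Rational(1, 2))))) (Function('P')(o, u) = Mul(Add(o, -3), Add(u, Mul(5, Pow(Add(1, o), Rational(1, 2))))) = Mul(Add(-3, o), Add(u, Mul(5, Pow(Add(1, o), Rational(1, 2))))))
Function('Y')(a) = Add(33, Mul(-25, I)) (Function('Y')(a) = Add(8, Add(Mul(-15, Pow(Add(1, -2), Rational(1, 2))), Mul(-3, -5), Mul(-2, -5), Mul(5, -2, Pow(Add(1, -2), Rational(1, 2))))) = Add(8, Add(Mul(-15, Pow(-1, Rational(1, 2))), 15, 10, Mul(5, -2, Pow(-1, Rational(1, 2))))) = Add(8, Add(Mul(-15, I), 15, 10, Mul(5, -2, I))) = Add(8, Add(Mul(-15, I), 15, 10, Mul(-10, I))) = Add(8, Add(25, Mul(-25, I))) = Add(33, Mul(-25, I)))
Mul(Add(78, Function('Y')(-7)), Pow(Add(-308, 6), -1)) = Mul(Add(78, Add(33, Mul(-25, I))), Pow(Add(-308, 6), -1)) = Mul(Add(111, Mul(-25, I)), Pow(-302, -1)) = Mul(Add(111, Mul(-25, I)), Rational(-1, 302)) = Add(Rational(-111, 302), Mul(Rational(25, 302), I))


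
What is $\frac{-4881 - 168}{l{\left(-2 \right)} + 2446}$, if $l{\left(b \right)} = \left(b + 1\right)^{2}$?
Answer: $- \frac{5049}{2447} \approx -2.0633$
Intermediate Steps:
$l{\left(b \right)} = \left(1 + b\right)^{2}$
$\frac{-4881 - 168}{l{\left(-2 \right)} + 2446} = \frac{-4881 - 168}{\left(1 - 2\right)^{2} + 2446} = - \frac{5049}{\left(-1\right)^{2} + 2446} = - \frac{5049}{1 + 2446} = - \frac{5049}{2447}$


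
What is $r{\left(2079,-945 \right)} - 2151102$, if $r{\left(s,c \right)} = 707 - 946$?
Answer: $-2151341$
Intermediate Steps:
$r{\left(s,c \right)} = -239$ ($r{\left(s,c \right)} = 707 - 946 = -239$)
$r{\left(2079,-945 \right)} - 2151102 = -239 - 2151102 = -2151341$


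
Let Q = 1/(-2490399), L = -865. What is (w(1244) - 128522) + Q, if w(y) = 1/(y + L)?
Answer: -121306929355342/943861221 ≈ -1.2852e+5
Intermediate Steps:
Q = -1/2490399 ≈ -4.0154e-7
w(y) = 1/(-865 + y) (w(y) = 1/(y - 865) = 1/(-865 + y))
(w(1244) - 128522) + Q = (1/(-865 + 1244) - 128522) - 1/2490399 = (1/379 - 128522) - 1/2490399 = -48709837/379 - 1/2490399 = -121306929355342/943861221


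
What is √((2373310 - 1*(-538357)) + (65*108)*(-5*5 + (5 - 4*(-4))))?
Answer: √2883587 ≈ 1698.1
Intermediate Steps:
√((2373310 - 1*(-538357)) + (65*108)*(-5*5 + (5 - 4*(-4)))) = √((2373310 + 538357) + 7020*(-25 + (5 + 16))) = √(2911667 + 7020*(-25 + 21)) = √(2911667 + 7020*(-4)) = √(2911667 - 28080) = √2883587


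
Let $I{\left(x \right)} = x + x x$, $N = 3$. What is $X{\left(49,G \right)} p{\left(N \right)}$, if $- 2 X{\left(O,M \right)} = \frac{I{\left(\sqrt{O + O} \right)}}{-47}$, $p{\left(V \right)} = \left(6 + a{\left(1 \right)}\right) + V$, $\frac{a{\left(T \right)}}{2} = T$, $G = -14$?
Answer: $\frac{539}{47} + \frac{77 \sqrt{2}}{94} \approx 12.627$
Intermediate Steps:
$a{\left(T \right)} = 2 T$
$I{\left(x \right)} = x + x^{2}$
$p{\left(V \right)} = 8 + V$ ($p{\left(V \right)} = \left(6 + 2 \cdot 1\right) + V = \left(6 + 2\right) + V = 8 + V$)
$X{\left(O,M \right)} = \frac{\sqrt{2} \sqrt{O} \left(1 + \sqrt{2} \sqrt{O}\right)}{94}$ ($X{\left(O,M \right)} = - \frac{\sqrt{O + O} \left(1 + \sqrt{O + O}\right) \frac{1}{-47}}{2} = - \frac{\sqrt{2 O} \left(1 + \sqrt{2 O}\right) \left(- \frac{1}{47}\right)}{2} = - \frac{\sqrt{2} \sqrt{O} \left(1 + \sqrt{2} \sqrt{O}\right) \left(- \frac{1}{47}\right)}{2} = - \frac{\left(- \frac{1}{47}\right) \sqrt{2} \sqrt{O} \left(1 + \sqrt{2} \sqrt{O}\right)}{2} = \frac{\sqrt{2} \sqrt{O} \left(1 + \sqrt{2} \sqrt{O}\right)}{94}$)
$X{\left(49,G \right)} p{\left(N \right)} = \left(\frac{1}{47} \cdot 49 + \frac{\sqrt{2} \sqrt{49}}{94}\right) \left(8 + 3\right) = \left(\frac{49}{47} + \frac{1}{94} \sqrt{2} \cdot 7\right) 11 = \left(\frac{49}{47} + \frac{7 \sqrt{2}}{94}\right) 11 = \frac{539}{47} + \frac{77 \sqrt{2}}{94}$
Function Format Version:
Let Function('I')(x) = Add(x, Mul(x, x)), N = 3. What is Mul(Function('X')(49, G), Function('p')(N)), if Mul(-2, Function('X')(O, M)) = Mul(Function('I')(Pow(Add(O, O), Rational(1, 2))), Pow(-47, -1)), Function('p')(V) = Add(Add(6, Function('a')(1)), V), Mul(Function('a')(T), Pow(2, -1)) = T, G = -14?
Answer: Add(Rational(539, 47), Mul(Rational(77, 94), Pow(2, Rational(1, 2)))) ≈ 12.627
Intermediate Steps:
Function('a')(T) = Mul(2, T)
Function('I')(x) = Add(x, Pow(x, 2))
Function('p')(V) = Add(8, V) (Function('p')(V) = Add(Add(6, Mul(2, 1)), V) = Add(Add(6, 2), V) = Add(8, V))
Function('X')(O, M) = Mul(Rational(1, 94), Pow(2, Rational(1, 2)), Pow(O, Rational(1, 2)), Add(1, Mul(Pow(2, Rational(1, 2)), Pow(O, Rational(1, 2))))) (Function('X')(O, M) = Mul(Rational(-1, 2), Mul(Mul(Pow(Add(O, O), Rational(1, 2)), Add(1, Pow(Add(O, O), Rational(1, 2)))), Pow(-47, -1))) = Mul(Rational(-1, 2), Mul(Mul(Pow(Mul(2, O), Rational(1, 2)), Add(1, Pow(Mul(2, O), Rational(1, 2)))), Rational(-1, 47))) = Mul(Rational(-1, 2), Mul(Mul(Mul(Pow(2, Rational(1, 2)), Pow(O, Rational(1, 2))), Add(1, Mul(Pow(2, Rational(1, 2)), Pow(O, Rational(1, 2))))), Rational(-1, 47))) = Mul(Rational(-1, 2), Mul(Mul(Pow(2, Rational(1, 2)), Pow(O, Rational(1, 2)), Add(1, Mul(Pow(2, Rational(1, 2)), Pow(O, Rational(1, 2))))), Rational(-1, 47))) = Mul(Rational(-1, 2), Mul(Rational(-1, 47), Pow(2, Rational(1, 2)), Pow(O, Rational(1, 2)), Add(1, Mul(Pow(2, Rational(1, 2)), Pow(O, Rational(1, 2)))))) = Mul(Rational(1, 94), Pow(2, Rational(1, 2)), Pow(O, Rational(1, 2)), Add(1, Mul(Pow(2, Rational(1, 2)), Pow(O, Rational(1, 2))))))
Mul(Function('X')(49, G), Function('p')(N)) = Mul(Add(Mul(Rational(1, 47), 49), Mul(Rational(1, 94), Pow(2, Rational(1, 2)), Pow(49, Rational(1, 2)))), Add(8, 3)) = Mul(Add(Rational(49, 47), Mul(Rational(1, 94), Pow(2, Rational(1, 2)), 7)), 11) = Mul(Add(Rational(49, 47), Mul(Rational(7, 94), Pow(2, Rational(1, 2)))), 11) = Add(Rational(539, 47), Mul(Rational(77, 94), Pow(2, Rational(1, 2))))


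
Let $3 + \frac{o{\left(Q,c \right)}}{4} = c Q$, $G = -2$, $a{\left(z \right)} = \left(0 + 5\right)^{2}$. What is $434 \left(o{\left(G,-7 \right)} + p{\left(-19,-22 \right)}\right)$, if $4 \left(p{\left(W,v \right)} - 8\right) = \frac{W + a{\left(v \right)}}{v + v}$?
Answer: $\frac{992341}{44} \approx 22553.0$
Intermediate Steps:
$a{\left(z \right)} = 25$ ($a{\left(z \right)} = 5^{2} = 25$)
$o{\left(Q,c \right)} = -12 + 4 Q c$ ($o{\left(Q,c \right)} = -12 + 4 c Q = -12 + 4 Q c$)
$p{\left(W,v \right)} = 8 + \frac{25 + W}{8 v}$ ($p{\left(W,v \right)} = 8 + \frac{\left(W + 25\right) \frac{1}{v + v}}{4} = 8 + \frac{\left(25 + W\right) \frac{1}{2 v}}{4} = 8 + \frac{\frac{1}{2} \frac{1}{v} \left(25 + W\right)}{4} = 8 + \frac{25 + W}{8 v}$)
$434 \left(o{\left(G,-7 \right)} + p{\left(-19,-22 \right)}\right) = 434 \left(\left(-12 + 4 \left(-2\right) \left(-7\right)\right) + \frac{25 - 19 + 64 \left(-22\right)}{8 \left(-22\right)}\right) = 434 \left(\left(-12 + 56\right) + \frac{1}{8} \left(- \frac{1}{22}\right) \left(25 - 19 - 1408\right)\right) = 434 \left(44 + \frac{1}{8} \left(- \frac{1}{22}\right) \left(-1402\right)\right) = 434 \left(44 + \frac{701}{88}\right) = 434 \cdot \frac{4573}{88} = \frac{992341}{44}$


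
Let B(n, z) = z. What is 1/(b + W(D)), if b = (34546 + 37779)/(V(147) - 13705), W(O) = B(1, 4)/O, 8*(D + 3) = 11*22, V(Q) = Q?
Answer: -1477822/7666497 ≈ -0.19276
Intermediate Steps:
D = 109/4 (D = -3 + (11*22)/8 = -3 + (⅛)*242 = -3 + 121/4 = 109/4 ≈ 27.250)
W(O) = 4/O
b = -72325/13558 (b = (34546 + 37779)/(147 - 13705) = 72325/(-13558) = 72325*(-1/13558) = -72325/13558 ≈ -5.3345)
1/(b + W(D)) = 1/(-72325/13558 + 4/(109/4)) = 1/(-72325/13558 + 4*(4/109)) = 1/(-72325/13558 + 16/109) = 1/(-7666497/1477822) = -1477822/7666497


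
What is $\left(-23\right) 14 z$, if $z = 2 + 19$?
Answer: $-6762$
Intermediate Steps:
$z = 21$
$\left(-23\right) 14 z = \left(-23\right) 14 \cdot 21 = \left(-322\right) 21 = -6762$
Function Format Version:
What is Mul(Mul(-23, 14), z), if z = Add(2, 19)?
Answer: -6762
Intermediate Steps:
z = 21
Mul(Mul(-23, 14), z) = Mul(Mul(-23, 14), 21) = Mul(-322, 21) = -6762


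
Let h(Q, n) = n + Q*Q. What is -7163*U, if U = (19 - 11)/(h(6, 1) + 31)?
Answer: -14326/17 ≈ -842.71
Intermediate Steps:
h(Q, n) = n + Q²
U = 2/17 (U = (19 - 11)/((1 + 6²) + 31) = 8/((1 + 36) + 31) = 8/(37 + 31) = 8/68 = 8*(1/68) = 2/17 ≈ 0.11765)
-7163*U = -7163*2/17 = -14326/17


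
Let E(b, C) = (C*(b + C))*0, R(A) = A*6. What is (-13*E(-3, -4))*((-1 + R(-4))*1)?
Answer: 0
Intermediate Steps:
R(A) = 6*A
E(b, C) = 0 (E(b, C) = (C*(C + b))*0 = 0)
(-13*E(-3, -4))*((-1 + R(-4))*1) = (-13*0)*((-1 + 6*(-4))*1) = 0*((-1 - 24)*1) = 0*(-25*1) = 0*(-25) = 0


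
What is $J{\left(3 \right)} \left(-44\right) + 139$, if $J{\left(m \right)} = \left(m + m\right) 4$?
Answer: $-917$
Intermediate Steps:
$J{\left(m \right)} = 8 m$ ($J{\left(m \right)} = 2 m 4 = 8 m$)
$J{\left(3 \right)} \left(-44\right) + 139 = 8 \cdot 3 \left(-44\right) + 139 = 24 \left(-44\right) + 139 = -1056 + 139 = -917$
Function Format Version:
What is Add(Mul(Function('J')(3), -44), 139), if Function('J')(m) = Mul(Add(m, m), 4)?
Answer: -917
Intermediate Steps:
Function('J')(m) = Mul(8, m) (Function('J')(m) = Mul(Mul(2, m), 4) = Mul(8, m))
Add(Mul(Function('J')(3), -44), 139) = Add(Mul(Mul(8, 3), -44), 139) = Add(Mul(24, -44), 139) = Add(-1056, 139) = -917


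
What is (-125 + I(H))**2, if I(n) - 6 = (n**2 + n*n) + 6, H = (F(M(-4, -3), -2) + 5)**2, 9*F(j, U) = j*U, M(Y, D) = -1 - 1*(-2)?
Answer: 37163764171681/43046721 ≈ 8.6334e+5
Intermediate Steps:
M(Y, D) = 1 (M(Y, D) = -1 + 2 = 1)
F(j, U) = U*j/9 (F(j, U) = (j*U)/9 = (U*j)/9 = U*j/9)
H = 1849/81 (H = ((1/9)*(-2)*1 + 5)**2 = (-2/9 + 5)**2 = (43/9)**2 = 1849/81 ≈ 22.827)
I(n) = 12 + 2*n**2 (I(n) = 6 + ((n**2 + n*n) + 6) = 6 + ((n**2 + n**2) + 6) = 6 + (2*n**2 + 6) = 6 + (6 + 2*n**2) = 12 + 2*n**2)
(-125 + I(H))**2 = (-125 + (12 + 2*(1849/81)**2))**2 = (-125 + (12 + 2*(3418801/6561)))**2 = (-125 + (12 + 6837602/6561))**2 = (-125 + 6916334/6561)**2 = (6096209/6561)**2 = 37163764171681/43046721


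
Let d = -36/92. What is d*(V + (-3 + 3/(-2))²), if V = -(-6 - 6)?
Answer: -1161/92 ≈ -12.620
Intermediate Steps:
d = -9/23 (d = -36*1/92 = -9/23 ≈ -0.39130)
V = 12 (V = -1*(-12) = 12)
d*(V + (-3 + 3/(-2))²) = -9*(12 + (-3 + 3/(-2))²)/23 = -9*(12 + (-3 + 3*(-½))²)/23 = -9*(12 + (-3 - 3/2)²)/23 = -9*(12 + (-9/2)²)/23 = -9*(12 + 81/4)/23 = -9/23*129/4 = -1161/92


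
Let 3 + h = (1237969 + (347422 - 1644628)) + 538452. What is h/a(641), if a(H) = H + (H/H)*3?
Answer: 119803/161 ≈ 744.12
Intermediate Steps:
a(H) = 3 + H (a(H) = H + 1*3 = H + 3 = 3 + H)
h = 479212 (h = -3 + ((1237969 + (347422 - 1644628)) + 538452) = -3 + ((1237969 - 1297206) + 538452) = -3 + (-59237 + 538452) = -3 + 479215 = 479212)
h/a(641) = 479212/(3 + 641) = 479212/644 = 479212*(1/644) = 119803/161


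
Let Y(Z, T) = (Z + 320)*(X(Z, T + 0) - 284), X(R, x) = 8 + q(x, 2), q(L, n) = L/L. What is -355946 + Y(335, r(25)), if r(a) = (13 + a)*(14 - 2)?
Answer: -536071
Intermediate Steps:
q(L, n) = 1
r(a) = 156 + 12*a (r(a) = (13 + a)*12 = 156 + 12*a)
X(R, x) = 9 (X(R, x) = 8 + 1 = 9)
Y(Z, T) = -88000 - 275*Z (Y(Z, T) = (Z + 320)*(9 - 284) = (320 + Z)*(-275) = -88000 - 275*Z)
-355946 + Y(335, r(25)) = -355946 + (-88000 - 275*335) = -355946 + (-88000 - 92125) = -355946 - 180125 = -536071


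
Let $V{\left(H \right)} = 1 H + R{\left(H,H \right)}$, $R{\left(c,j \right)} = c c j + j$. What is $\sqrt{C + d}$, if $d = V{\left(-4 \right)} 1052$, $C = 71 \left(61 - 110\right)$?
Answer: $i \sqrt{79223} \approx 281.47 i$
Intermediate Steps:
$R{\left(c,j \right)} = j + j c^{2}$ ($R{\left(c,j \right)} = c^{2} j + j = j c^{2} + j = j + j c^{2}$)
$V{\left(H \right)} = H + H \left(1 + H^{2}\right)$ ($V{\left(H \right)} = 1 H + H \left(1 + H^{2}\right) = H + H \left(1 + H^{2}\right)$)
$C = -3479$ ($C = 71 \left(-49\right) = -3479$)
$d = -75744$ ($d = - 4 \left(2 + \left(-4\right)^{2}\right) 1052 = - 4 \left(2 + 16\right) 1052 = \left(-4\right) 18 \cdot 1052 = \left(-72\right) 1052 = -75744$)
$\sqrt{C + d} = \sqrt{-3479 - 75744} = \sqrt{-79223} = i \sqrt{79223}$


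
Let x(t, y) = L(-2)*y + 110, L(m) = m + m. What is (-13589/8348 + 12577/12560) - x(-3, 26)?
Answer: -173697581/26212720 ≈ -6.6265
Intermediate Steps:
L(m) = 2*m
x(t, y) = 110 - 4*y (x(t, y) = (2*(-2))*y + 110 = -4*y + 110 = 110 - 4*y)
(-13589/8348 + 12577/12560) - x(-3, 26) = (-13589/8348 + 12577/12560) - (110 - 4*26) = (-13589*1/8348 + 12577*(1/12560)) - (110 - 104) = (-13589/8348 + 12577/12560) - 1*6 = -16421261/26212720 - 6 = -173697581/26212720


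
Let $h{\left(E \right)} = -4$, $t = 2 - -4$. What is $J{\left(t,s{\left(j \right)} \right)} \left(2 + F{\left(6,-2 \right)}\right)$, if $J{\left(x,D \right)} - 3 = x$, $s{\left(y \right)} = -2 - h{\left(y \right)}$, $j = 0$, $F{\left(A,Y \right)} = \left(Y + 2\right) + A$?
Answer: $72$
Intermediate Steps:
$t = 6$ ($t = 2 + 4 = 6$)
$F{\left(A,Y \right)} = 2 + A + Y$ ($F{\left(A,Y \right)} = \left(2 + Y\right) + A = 2 + A + Y$)
$s{\left(y \right)} = 2$ ($s{\left(y \right)} = -2 - -4 = -2 + 4 = 2$)
$J{\left(x,D \right)} = 3 + x$
$J{\left(t,s{\left(j \right)} \right)} \left(2 + F{\left(6,-2 \right)}\right) = \left(3 + 6\right) \left(2 + \left(2 + 6 - 2\right)\right) = 9 \left(2 + 6\right) = 9 \cdot 8 = 72$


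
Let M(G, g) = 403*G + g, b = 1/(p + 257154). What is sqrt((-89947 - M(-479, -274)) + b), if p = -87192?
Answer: sqrt(2985884286547578)/169962 ≈ 321.50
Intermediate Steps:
b = 1/169962 (b = 1/(-87192 + 257154) = 1/169962 ≈ 5.8837e-6)
M(G, g) = g + 403*G
sqrt((-89947 - M(-479, -274)) + b) = sqrt((-89947 - (-274 + 403*(-479))) + 1/169962) = sqrt((-89947 - (-274 - 193037)) + 1/169962) = sqrt((-89947 - 1*(-193311)) + 1/169962) = sqrt((-89947 + 193311) + 1/169962) = sqrt(103364 + 1/169962) = sqrt(17567952169/169962) = sqrt(2985884286547578)/169962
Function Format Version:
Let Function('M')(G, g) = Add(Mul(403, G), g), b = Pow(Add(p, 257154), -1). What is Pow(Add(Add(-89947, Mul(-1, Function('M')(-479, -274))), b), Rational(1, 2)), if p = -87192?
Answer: Mul(Rational(1, 169962), Pow(2985884286547578, Rational(1, 2))) ≈ 321.50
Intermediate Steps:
b = Rational(1, 169962) (b = Pow(Add(-87192, 257154), -1) = Pow(169962, -1) = Rational(1, 169962) ≈ 5.8837e-6)
Function('M')(G, g) = Add(g, Mul(403, G))
Pow(Add(Add(-89947, Mul(-1, Function('M')(-479, -274))), b), Rational(1, 2)) = Pow(Add(Add(-89947, Mul(-1, Add(-274, Mul(403, -479)))), Rational(1, 169962)), Rational(1, 2)) = Pow(Add(Add(-89947, Mul(-1, Add(-274, -193037))), Rational(1, 169962)), Rational(1, 2)) = Pow(Add(Add(-89947, Mul(-1, -193311)), Rational(1, 169962)), Rational(1, 2)) = Pow(Add(Add(-89947, 193311), Rational(1, 169962)), Rational(1, 2)) = Pow(Add(103364, Rational(1, 169962)), Rational(1, 2)) = Pow(Rational(17567952169, 169962), Rational(1, 2)) = Mul(Rational(1, 169962), Pow(2985884286547578, Rational(1, 2)))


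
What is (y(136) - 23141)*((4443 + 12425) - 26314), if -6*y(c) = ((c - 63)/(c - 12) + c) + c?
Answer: 27158359905/124 ≈ 2.1902e+8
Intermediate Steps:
y(c) = -c/3 - (-63 + c)/(6*(-12 + c)) (y(c) = -(((c - 63)/(c - 12) + c) + c)/6 = -(((-63 + c)/(-12 + c) + c) + c)/6 = -((c + (-63 + c)/(-12 + c)) + c)/6 = -(2*c + (-63 + c)/(-12 + c))/6 = -c/3 - (-63 + c)/(6*(-12 + c)))
(y(136) - 23141)*((4443 + 12425) - 26314) = ((63 - 2*136**2 + 23*136)/(6*(-12 + 136)) - 23141)*((4443 + 12425) - 26314) = ((1/6)*(63 - 2*18496 + 3128)/124 - 23141)*(16868 - 26314) = ((1/6)*(1/124)*(63 - 36992 + 3128) - 23141)*(-9446) = ((1/6)*(1/124)*(-33801) - 23141)*(-9446) = (-11267/248 - 23141)*(-9446) = -5750235/248*(-9446) = 27158359905/124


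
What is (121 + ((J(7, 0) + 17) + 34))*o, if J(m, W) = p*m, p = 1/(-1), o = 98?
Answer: 16170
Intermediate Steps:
p = -1
J(m, W) = -m
(121 + ((J(7, 0) + 17) + 34))*o = (121 + ((-1*7 + 17) + 34))*98 = (121 + ((-7 + 17) + 34))*98 = (121 + (10 + 34))*98 = (121 + 44)*98 = 165*98 = 16170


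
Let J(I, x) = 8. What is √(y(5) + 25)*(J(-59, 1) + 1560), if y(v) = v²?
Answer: 7840*√2 ≈ 11087.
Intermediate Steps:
√(y(5) + 25)*(J(-59, 1) + 1560) = √(5² + 25)*(8 + 1560) = √(25 + 25)*1568 = √50*1568 = (5*√2)*1568 = 7840*√2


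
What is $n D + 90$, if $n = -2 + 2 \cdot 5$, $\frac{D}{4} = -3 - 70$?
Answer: $-2246$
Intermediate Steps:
$D = -292$ ($D = 4 \left(-3 - 70\right) = 4 \left(-73\right) = -292$)
$n = 8$ ($n = -2 + 10 = 8$)
$n D + 90 = 8 \left(-292\right) + 90 = -2336 + 90 = -2246$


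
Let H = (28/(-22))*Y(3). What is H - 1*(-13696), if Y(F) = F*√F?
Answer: 13696 - 42*√3/11 ≈ 13689.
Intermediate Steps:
Y(F) = F^(3/2)
H = -42*√3/11 (H = (28/(-22))*3^(3/2) = (28*(-1/22))*(3*√3) = -42*√3/11 ≈ -6.6133)
H - 1*(-13696) = -42*√3/11 - 1*(-13696) = -42*√3/11 + 13696 = 13696 - 42*√3/11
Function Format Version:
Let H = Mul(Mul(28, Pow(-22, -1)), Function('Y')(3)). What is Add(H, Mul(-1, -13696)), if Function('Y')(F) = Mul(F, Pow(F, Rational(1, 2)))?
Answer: Add(13696, Mul(Rational(-42, 11), Pow(3, Rational(1, 2)))) ≈ 13689.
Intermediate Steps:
Function('Y')(F) = Pow(F, Rational(3, 2))
H = Mul(Rational(-42, 11), Pow(3, Rational(1, 2))) (H = Mul(Mul(28, Pow(-22, -1)), Pow(3, Rational(3, 2))) = Mul(Mul(28, Rational(-1, 22)), Mul(3, Pow(3, Rational(1, 2)))) = Mul(Rational(-14, 11), Mul(3, Pow(3, Rational(1, 2)))) = Mul(Rational(-42, 11), Pow(3, Rational(1, 2))) ≈ -6.6133)
Add(H, Mul(-1, -13696)) = Add(Mul(Rational(-42, 11), Pow(3, Rational(1, 2))), Mul(-1, -13696)) = Add(Mul(Rational(-42, 11), Pow(3, Rational(1, 2))), 13696) = Add(13696, Mul(Rational(-42, 11), Pow(3, Rational(1, 2))))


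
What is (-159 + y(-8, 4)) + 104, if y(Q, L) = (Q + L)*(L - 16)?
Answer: -7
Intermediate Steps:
y(Q, L) = (-16 + L)*(L + Q) (y(Q, L) = (L + Q)*(-16 + L) = (-16 + L)*(L + Q))
(-159 + y(-8, 4)) + 104 = (-159 + (4² - 16*4 - 16*(-8) + 4*(-8))) + 104 = (-159 + (16 - 64 + 128 - 32)) + 104 = (-159 + 48) + 104 = -111 + 104 = -7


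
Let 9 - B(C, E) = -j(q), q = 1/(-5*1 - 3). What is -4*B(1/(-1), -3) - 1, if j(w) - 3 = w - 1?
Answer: -89/2 ≈ -44.500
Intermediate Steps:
q = -⅛ (q = 1/(-5 - 3) = 1/(-8) = -⅛ ≈ -0.12500)
j(w) = 2 + w (j(w) = 3 + (w - 1) = 3 + (-1 + w) = 2 + w)
B(C, E) = 87/8 (B(C, E) = 9 - (-1)*(2 - ⅛) = 9 - (-1)*15/8 = 9 - 1*(-15/8) = 9 + 15/8 = 87/8)
-4*B(1/(-1), -3) - 1 = -4*87/8 - 1 = -87/2 - 1 = -89/2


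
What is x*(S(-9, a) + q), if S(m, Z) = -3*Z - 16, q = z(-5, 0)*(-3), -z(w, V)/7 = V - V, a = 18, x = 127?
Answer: -8890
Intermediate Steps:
z(w, V) = 0 (z(w, V) = -7*(V - V) = -7*0 = 0)
q = 0 (q = 0*(-3) = 0)
S(m, Z) = -16 - 3*Z
x*(S(-9, a) + q) = 127*((-16 - 3*18) + 0) = 127*((-16 - 54) + 0) = 127*(-70 + 0) = 127*(-70) = -8890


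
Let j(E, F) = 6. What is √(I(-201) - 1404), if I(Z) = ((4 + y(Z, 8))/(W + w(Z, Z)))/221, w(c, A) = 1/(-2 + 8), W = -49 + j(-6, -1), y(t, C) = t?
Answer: I*√4529095355382/56797 ≈ 37.47*I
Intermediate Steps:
W = -43 (W = -49 + 6 = -43)
w(c, A) = ⅙ (w(c, A) = 1/6 = ⅙)
I(Z) = -24/56797 - 6*Z/56797 (I(Z) = ((4 + Z)/(-43 + ⅙))/221 = ((4 + Z)/(-257/6))*(1/221) = ((4 + Z)*(-6/257))*(1/221) = (-24/257 - 6*Z/257)*(1/221) = -24/56797 - 6*Z/56797)
√(I(-201) - 1404) = √((-24/56797 - 6/56797*(-201)) - 1404) = √((-24/56797 + 1206/56797) - 1404) = √(1182/56797 - 1404) = √(-79741806/56797) = I*√4529095355382/56797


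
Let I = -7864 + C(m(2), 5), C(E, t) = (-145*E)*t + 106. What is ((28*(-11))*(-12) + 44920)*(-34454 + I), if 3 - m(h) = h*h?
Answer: -2016931992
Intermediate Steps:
m(h) = 3 - h² (m(h) = 3 - h*h = 3 - h²)
C(E, t) = 106 - 145*E*t (C(E, t) = -145*E*t + 106 = 106 - 145*E*t)
I = -7033 (I = -7864 + (106 - 145*(3 - 1*2²)*5) = -7864 + (106 - 145*(3 - 1*4)*5) = -7864 + (106 - 145*(3 - 4)*5) = -7864 + (106 - 145*(-1)*5) = -7864 + (106 + 725) = -7864 + 831 = -7033)
((28*(-11))*(-12) + 44920)*(-34454 + I) = ((28*(-11))*(-12) + 44920)*(-34454 - 7033) = (-308*(-12) + 44920)*(-41487) = (3696 + 44920)*(-41487) = 48616*(-41487) = -2016931992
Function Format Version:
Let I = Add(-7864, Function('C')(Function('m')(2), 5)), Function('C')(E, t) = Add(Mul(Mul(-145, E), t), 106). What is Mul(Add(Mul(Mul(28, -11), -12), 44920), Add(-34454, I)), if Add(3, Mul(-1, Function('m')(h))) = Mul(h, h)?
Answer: -2016931992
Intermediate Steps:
Function('m')(h) = Add(3, Mul(-1, Pow(h, 2))) (Function('m')(h) = Add(3, Mul(-1, Mul(h, h))) = Add(3, Mul(-1, Pow(h, 2))))
Function('C')(E, t) = Add(106, Mul(-145, E, t)) (Function('C')(E, t) = Add(Mul(-145, E, t), 106) = Add(106, Mul(-145, E, t)))
I = -7033 (I = Add(-7864, Add(106, Mul(-145, Add(3, Mul(-1, Pow(2, 2))), 5))) = Add(-7864, Add(106, Mul(-145, Add(3, Mul(-1, 4)), 5))) = Add(-7864, Add(106, Mul(-145, Add(3, -4), 5))) = Add(-7864, Add(106, Mul(-145, -1, 5))) = Add(-7864, Add(106, 725)) = Add(-7864, 831) = -7033)
Mul(Add(Mul(Mul(28, -11), -12), 44920), Add(-34454, I)) = Mul(Add(Mul(Mul(28, -11), -12), 44920), Add(-34454, -7033)) = Mul(Add(Mul(-308, -12), 44920), -41487) = Mul(Add(3696, 44920), -41487) = Mul(48616, -41487) = -2016931992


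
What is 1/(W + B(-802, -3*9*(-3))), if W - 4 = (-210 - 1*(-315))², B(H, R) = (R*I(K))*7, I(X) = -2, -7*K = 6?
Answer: 1/9895 ≈ 0.00010106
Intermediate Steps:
K = -6/7 (K = -⅐*6 = -6/7 ≈ -0.85714)
B(H, R) = -14*R (B(H, R) = (R*(-2))*7 = -2*R*7 = -14*R)
W = 11029 (W = 4 + (-210 - 1*(-315))² = 4 + (-210 + 315)² = 4 + 105² = 4 + 11025 = 11029)
1/(W + B(-802, -3*9*(-3))) = 1/(11029 - 14*(-3*9)*(-3)) = 1/(11029 - (-378)*(-3)) = 1/(11029 - 14*81) = 1/(11029 - 1134) = 1/9895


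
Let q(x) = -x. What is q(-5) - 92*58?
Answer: -5331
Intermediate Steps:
q(-5) - 92*58 = -1*(-5) - 92*58 = 5 - 5336 = -5331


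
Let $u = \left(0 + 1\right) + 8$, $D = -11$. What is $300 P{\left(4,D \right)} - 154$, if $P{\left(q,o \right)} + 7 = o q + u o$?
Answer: $-45154$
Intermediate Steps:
$u = 9$ ($u = 1 + 8 = 9$)
$P{\left(q,o \right)} = -7 + 9 o + o q$ ($P{\left(q,o \right)} = -7 + \left(o q + 9 o\right) = -7 + \left(9 o + o q\right) = -7 + 9 o + o q$)
$300 P{\left(4,D \right)} - 154 = 300 \left(-7 + 9 \left(-11\right) - 44\right) - 154 = 300 \left(-7 - 99 - 44\right) - 154 = 300 \left(-150\right) - 154 = -45000 - 154 = -45154$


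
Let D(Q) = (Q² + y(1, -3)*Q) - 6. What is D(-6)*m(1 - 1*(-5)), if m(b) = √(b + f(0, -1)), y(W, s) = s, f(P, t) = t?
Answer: 48*√5 ≈ 107.33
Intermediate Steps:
m(b) = √(-1 + b) (m(b) = √(b - 1) = √(-1 + b))
D(Q) = -6 + Q² - 3*Q (D(Q) = (Q² - 3*Q) - 6 = -6 + Q² - 3*Q)
D(-6)*m(1 - 1*(-5)) = (-6 + (-6)² - 3*(-6))*√(-1 + (1 - 1*(-5))) = (-6 + 36 + 18)*√(-1 + (1 + 5)) = 48*√(-1 + 6) = 48*√5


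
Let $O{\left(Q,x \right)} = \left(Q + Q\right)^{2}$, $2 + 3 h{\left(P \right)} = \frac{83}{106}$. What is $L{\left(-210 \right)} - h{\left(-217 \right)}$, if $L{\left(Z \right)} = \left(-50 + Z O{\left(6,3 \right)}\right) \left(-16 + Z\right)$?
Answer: $\frac{725627283}{106} \approx 6.8455 \cdot 10^{6}$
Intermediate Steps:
$h{\left(P \right)} = - \frac{43}{106}$ ($h{\left(P \right)} = - \frac{2}{3} + \frac{83 \cdot \frac{1}{106}}{3} = - \frac{2}{3} + \frac{1}{3} \cdot \frac{83}{106} = - \frac{2}{3} + \frac{83}{318} = - \frac{43}{106}$)
$O{\left(Q,x \right)} = 4 Q^{2}$ ($O{\left(Q,x \right)} = \left(2 Q\right)^{2} = 4 Q^{2}$)
$L{\left(Z \right)} = \left(-50 + 144 Z\right) \left(-16 + Z\right)$ ($L{\left(Z \right)} = \left(-50 + Z 4 \cdot 6^{2}\right) \left(-16 + Z\right) = \left(-50 + Z 4 \cdot 36\right) \left(-16 + Z\right) = \left(-50 + Z 144\right) \left(-16 + Z\right) = \left(-50 + 144 Z\right) \left(-16 + Z\right)$)
$L{\left(-210 \right)} - h{\left(-217 \right)} = \left(800 - -494340 + 144 \left(-210\right)^{2}\right) - - \frac{43}{106} = \left(800 + 494340 + 144 \cdot 44100\right) + \frac{43}{106} = \left(800 + 494340 + 6350400\right) + \frac{43}{106} = 6845540 + \frac{43}{106} = \frac{725627283}{106}$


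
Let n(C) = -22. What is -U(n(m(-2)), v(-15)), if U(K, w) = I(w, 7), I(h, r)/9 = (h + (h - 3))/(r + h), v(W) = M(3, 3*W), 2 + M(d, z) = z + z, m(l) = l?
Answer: -99/5 ≈ -19.800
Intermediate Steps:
M(d, z) = -2 + 2*z (M(d, z) = -2 + (z + z) = -2 + 2*z)
v(W) = -2 + 6*W (v(W) = -2 + 2*(3*W) = -2 + 6*W)
I(h, r) = 9*(-3 + 2*h)/(h + r) (I(h, r) = 9*((h + (h - 3))/(r + h)) = 9*((h + (-3 + h))/(h + r)) = 9*((-3 + 2*h)/(h + r)) = 9*(-3 + 2*h)/(h + r))
U(K, w) = 9*(-3 + 2*w)/(7 + w) (U(K, w) = 9*(-3 + 2*w)/(w + 7) = 9*(-3 + 2*w)/(7 + w))
-U(n(m(-2)), v(-15)) = -9*(-3 + 2*(-2 + 6*(-15)))/(7 + (-2 + 6*(-15))) = -9*(-3 + 2*(-2 - 90))/(7 + (-2 - 90)) = -9*(-3 + 2*(-92))/(7 - 92) = -9*(-3 - 184)/(-85) = -9*(-1)*(-187)/85 = -1*99/5 = -99/5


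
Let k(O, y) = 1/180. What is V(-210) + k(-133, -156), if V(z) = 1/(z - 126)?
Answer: 13/5040 ≈ 0.0025794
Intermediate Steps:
k(O, y) = 1/180
V(z) = 1/(-126 + z)
V(-210) + k(-133, -156) = 1/(-126 - 210) + 1/180 = 1/(-336) + 1/180 = -1/336 + 1/180 = 13/5040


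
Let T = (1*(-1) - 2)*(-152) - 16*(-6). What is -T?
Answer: -552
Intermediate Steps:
T = 552 (T = (-1 - 2)*(-152) + 96 = -3*(-152) + 96 = 456 + 96 = 552)
-T = -1*552 = -552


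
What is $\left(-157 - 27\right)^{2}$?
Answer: $33856$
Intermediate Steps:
$\left(-157 - 27\right)^{2} = \left(-184\right)^{2} = 33856$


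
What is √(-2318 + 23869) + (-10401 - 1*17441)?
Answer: -27842 + √21551 ≈ -27695.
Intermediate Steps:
√(-2318 + 23869) + (-10401 - 1*17441) = √21551 + (-10401 - 17441) = √21551 - 27842 = -27842 + √21551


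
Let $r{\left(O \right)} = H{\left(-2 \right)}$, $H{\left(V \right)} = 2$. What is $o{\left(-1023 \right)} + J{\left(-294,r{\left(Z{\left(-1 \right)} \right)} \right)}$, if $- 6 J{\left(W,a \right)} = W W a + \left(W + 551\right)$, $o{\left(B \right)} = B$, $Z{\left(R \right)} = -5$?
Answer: $- \frac{179267}{6} \approx -29878.0$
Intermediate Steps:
$r{\left(O \right)} = 2$
$J{\left(W,a \right)} = - \frac{551}{6} - \frac{W}{6} - \frac{a W^{2}}{6}$ ($J{\left(W,a \right)} = - \frac{W W a + \left(W + 551\right)}{6} = - \frac{W^{2} a + \left(551 + W\right)}{6} = - \frac{a W^{2} + \left(551 + W\right)}{6} = - \frac{551 + W + a W^{2}}{6} = - \frac{551}{6} - \frac{W}{6} - \frac{a W^{2}}{6}$)
$o{\left(-1023 \right)} + J{\left(-294,r{\left(Z{\left(-1 \right)} \right)} \right)} = -1023 - \left(\frac{257}{6} + 28812\right) = -1023 - \frac{173129}{6} = - \frac{179267}{6}$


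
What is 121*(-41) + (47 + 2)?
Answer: -4912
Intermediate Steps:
121*(-41) + (47 + 2) = -4961 + 49 = -4912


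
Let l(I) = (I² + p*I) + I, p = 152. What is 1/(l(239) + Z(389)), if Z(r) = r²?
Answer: 1/245009 ≈ 4.0815e-6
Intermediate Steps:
l(I) = I² + 153*I (l(I) = (I² + 152*I) + I = I² + 153*I)
1/(l(239) + Z(389)) = 1/(239*(153 + 239) + 389²) = 1/(239*392 + 151321) = 1/(93688 + 151321) = 1/245009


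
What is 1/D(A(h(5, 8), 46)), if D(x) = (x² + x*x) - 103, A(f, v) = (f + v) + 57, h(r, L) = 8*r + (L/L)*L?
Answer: 1/45499 ≈ 2.1979e-5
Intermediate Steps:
h(r, L) = L + 8*r (h(r, L) = 8*r + 1*L = 8*r + L = L + 8*r)
A(f, v) = 57 + f + v
D(x) = -103 + 2*x² (D(x) = (x² + x²) - 103 = 2*x² - 103 = -103 + 2*x²)
1/D(A(h(5, 8), 46)) = 1/(-103 + 2*(57 + (8 + 8*5) + 46)²) = 1/(-103 + 2*(57 + (8 + 40) + 46)²) = 1/(-103 + 2*(57 + 48 + 46)²) = 1/(-103 + 2*151²) = 1/(-103 + 2*22801) = 1/(-103 + 45602) = 1/45499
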